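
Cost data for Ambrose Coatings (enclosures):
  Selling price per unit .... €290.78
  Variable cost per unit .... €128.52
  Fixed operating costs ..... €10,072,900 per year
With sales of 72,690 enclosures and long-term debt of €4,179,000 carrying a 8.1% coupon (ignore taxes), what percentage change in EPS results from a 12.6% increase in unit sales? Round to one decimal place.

Contribution at this volume is 72,690 × €162.26 = €11,794,679.40.
EBIT = €11,794,679.40 − €10,072,900 = €1,721,779.40.
After interest of €338,499.00, pre-tax earnings = €1,383,280.40.
DCL = total CM / (EBIT − I) = €11,794,679.40 / €1,383,280.40 = 8.5266.
%ΔEPS = DCL × %ΔSales = 8.5266 × +12.6% = +107.4%.

+107.4%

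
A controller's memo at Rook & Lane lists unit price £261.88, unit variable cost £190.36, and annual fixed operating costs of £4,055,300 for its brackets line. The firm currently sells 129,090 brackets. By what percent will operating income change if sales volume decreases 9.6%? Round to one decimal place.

-17.1%

At 129,090 units, contribution = 129,090 × £71.52 = £9,232,516.80.
Subtracting fixed costs: EBIT = £9,232,516.80 − £4,055,300 = £5,177,216.80.
Degree of operating leverage = £9,232,516.80 / £5,177,216.80 = 1.7833.
%ΔEBIT = DOL × %ΔSales = 1.7833 × -9.6% = -17.1%.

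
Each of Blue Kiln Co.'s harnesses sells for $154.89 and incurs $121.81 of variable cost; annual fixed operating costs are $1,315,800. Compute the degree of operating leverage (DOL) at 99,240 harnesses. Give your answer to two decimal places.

Total contribution margin = 99,240 × $33.08 = $3,282,859.20.
EBIT = $3,282,859.20 − $1,315,800 = $1,967,059.20.
DOL = contribution ÷ EBIT = $3,282,859.20 ÷ $1,967,059.20 = 1.6689.

1.67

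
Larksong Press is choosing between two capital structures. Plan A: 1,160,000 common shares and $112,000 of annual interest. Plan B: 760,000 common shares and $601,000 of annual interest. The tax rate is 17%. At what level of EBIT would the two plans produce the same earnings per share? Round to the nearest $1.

At indifference, (EBIT − 112,000)(1 − t)/1,160,000 = (EBIT − 601,000)(1 − t)/760,000.
Cancelling (1 − t) and cross-multiplying: 760,000·(EBIT − 112,000) = 1,160,000·(EBIT − 601,000).
EBIT × (1,160,000 − 760,000) = 601,000 × 1,160,000 − 112,000 × 760,000 = 612,040,000,000, so EBIT = 612,040,000,000 ÷ 400,000 = 1,530,100.00.

$1,530,100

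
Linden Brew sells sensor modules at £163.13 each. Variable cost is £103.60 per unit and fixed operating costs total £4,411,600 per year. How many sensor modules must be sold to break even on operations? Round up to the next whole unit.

74,108 sensor modules

Each unit contributes £163.13 − £103.60 = £59.53.
Break-even volume = fixed costs ÷ CM per unit = £4,411,600 ÷ £59.53 = 74,107.17, so 74,108 sensor modules.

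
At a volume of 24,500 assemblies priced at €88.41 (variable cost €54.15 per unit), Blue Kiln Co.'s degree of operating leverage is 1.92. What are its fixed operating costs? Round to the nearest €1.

€402,198

Total contribution margin = 24,500 × €34.26 = €839,370.00.
DOL = contribution / EBIT, so EBIT = €839,370.00 / 1.92 = €437,171.88.
And FC = contribution − EBIT = €839,370.00 − €437,171.88 = €402,198.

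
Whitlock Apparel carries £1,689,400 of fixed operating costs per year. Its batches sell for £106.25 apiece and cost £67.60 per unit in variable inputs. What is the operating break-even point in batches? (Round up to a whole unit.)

43,711 batches

Contribution margin per unit = £106.25 − £67.60 = £38.65.
Break-even Q = £1,689,400 / £38.65 = 43,710.22 → 43,711 batches.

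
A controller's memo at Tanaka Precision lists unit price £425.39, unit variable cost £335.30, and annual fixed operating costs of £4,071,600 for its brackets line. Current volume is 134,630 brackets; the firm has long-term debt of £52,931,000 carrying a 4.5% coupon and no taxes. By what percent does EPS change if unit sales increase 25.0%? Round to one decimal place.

+53.4%

Contribution at this volume is 134,630 × £90.09 = £12,128,816.70.
Operating income = contribution − fixed costs = £12,128,816.70 − £4,071,600 = £8,057,216.70.
After interest of £2,381,895.00, pre-tax earnings = £5,675,321.70.
Degree of combined leverage = contribution ÷ (EBIT − I) = £12,128,816.70 ÷ £5,675,321.70 = 2.1371.
EPS therefore changes by 2.1371 × (+25.0%) = +53.4%.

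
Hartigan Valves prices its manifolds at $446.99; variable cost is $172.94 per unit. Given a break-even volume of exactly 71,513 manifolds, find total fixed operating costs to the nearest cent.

Contribution margin per unit = $446.99 − $172.94 = $274.05.
Fixed costs = break-even units × CM = 71,513 × $274.05 = $19,598,137.65.

$19,598,137.65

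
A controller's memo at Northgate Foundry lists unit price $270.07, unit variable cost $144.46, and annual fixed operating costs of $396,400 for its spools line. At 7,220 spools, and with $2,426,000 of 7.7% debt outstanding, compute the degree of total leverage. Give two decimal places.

2.80

Total contribution margin = 7,220 × $125.61 = $906,904.20.
EBIT = $906,904.20 − $396,400 = $510,504.20. Interest = $186,802.00, so EBIT − I = $323,702.20.
DCL = contribution ÷ (EBIT − I) = $906,904.20 ÷ $323,702.20 = 2.8017.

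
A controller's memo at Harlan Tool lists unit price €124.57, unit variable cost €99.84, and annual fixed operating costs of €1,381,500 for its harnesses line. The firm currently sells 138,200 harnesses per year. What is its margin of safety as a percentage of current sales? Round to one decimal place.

Contribution margin per unit = €124.57 − €99.84 = €24.73. Break-even units = €1,381,500 ÷ €24.73 = 55,863.32; break-even revenue = 55,863.32 × €124.57 = €6,958,894.26.
Current sales = 138,200 × €124.57 = €17,215,574.00.
Margin of safety = (€17,215,574.00 − €6,958,894.26) ÷ €17,215,574.00 = 59.6%.

59.6%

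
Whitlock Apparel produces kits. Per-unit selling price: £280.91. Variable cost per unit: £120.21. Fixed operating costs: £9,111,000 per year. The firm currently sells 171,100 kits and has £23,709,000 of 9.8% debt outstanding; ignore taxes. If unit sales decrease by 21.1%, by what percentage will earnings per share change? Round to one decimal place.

Total contribution margin = 171,100 × £160.70 = £27,495,770.00.
EBIT = £27,495,770.00 − £9,111,000 = £18,384,770.00.
After interest of £2,323,482.00, pre-tax earnings = £16,061,288.00.
DCL = total CM / (EBIT − I) = £27,495,770.00 / £16,061,288.00 = 1.7119.
%ΔEPS = DCL × %ΔSales = 1.7119 × -21.1% = -36.1%.

-36.1%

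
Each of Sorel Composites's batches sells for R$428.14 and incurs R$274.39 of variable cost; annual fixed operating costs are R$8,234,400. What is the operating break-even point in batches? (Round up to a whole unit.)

Unit CM = price − variable cost = R$428.14 − R$274.39 = R$153.75.
Units to break even: R$8,234,400 ÷ R$153.75 = 53,557.07, rounded up to 53,558.

53,558 batches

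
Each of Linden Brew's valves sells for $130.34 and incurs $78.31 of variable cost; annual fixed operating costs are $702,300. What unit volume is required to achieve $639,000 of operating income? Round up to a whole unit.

25,780 valves

Contribution margin per unit = $130.34 − $78.31 = $52.03.
Units = (FC + target) / CM = ($702,300 + $639,000) / $52.03 = 25,779.36, so 25,780 valves.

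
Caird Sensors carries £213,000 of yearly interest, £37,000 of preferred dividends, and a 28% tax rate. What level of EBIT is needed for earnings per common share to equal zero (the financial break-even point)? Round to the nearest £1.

£264,389

Preferred dividends are paid after tax, so their pre-tax equivalent is £37,000 ÷ (1 − 0.28) = £51,388.89.
Financial break-even EBIT = interest + D_p ÷ (1 − t) = £213,000 + £51,388.89 = £264,388.89.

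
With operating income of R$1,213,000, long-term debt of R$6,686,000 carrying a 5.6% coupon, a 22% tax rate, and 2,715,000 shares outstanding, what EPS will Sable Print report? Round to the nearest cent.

R$0.24

Interest = R$374,416.00, so EBT = R$1,213,000 − R$374,416.00 = R$838,584.00.
After tax at 22%: net income = R$838,584.00 × 0.78 = R$654,095.52.
Per share: R$654,095.52 / 2,715,000 shares = R$0.24.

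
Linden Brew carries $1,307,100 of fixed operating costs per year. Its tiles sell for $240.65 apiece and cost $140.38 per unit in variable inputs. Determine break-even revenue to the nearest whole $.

$3,137,066

CM per unit = $240.65 − $140.38 = $100.27; CM ratio = $100.27 / $240.65 = 0.4167.
Break-even sales = FC ÷ CM ratio = $1,307,100 × $240.65 / $100.27 = $3,137,066.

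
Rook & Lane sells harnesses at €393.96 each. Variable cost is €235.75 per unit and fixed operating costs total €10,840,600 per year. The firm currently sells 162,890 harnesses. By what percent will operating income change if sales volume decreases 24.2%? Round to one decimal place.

-41.8%

Contribution at this volume is 162,890 × €158.21 = €25,770,826.90.
Operating income = contribution − fixed costs = €25,770,826.90 − €10,840,600 = €14,930,226.90.
Degree of operating leverage = €25,770,826.90 / €14,930,226.90 = 1.7261.
%ΔEBIT = DOL × %ΔSales = 1.7261 × -24.2% = -41.8%.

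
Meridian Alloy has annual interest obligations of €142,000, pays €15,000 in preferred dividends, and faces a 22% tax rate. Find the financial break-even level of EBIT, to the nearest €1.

Grossing the preferred dividend up to pre-tax terms: €15,000 / (1 − 0.22) = €19,230.77.
EPS = 0 when EBIT covers interest plus the pre-tax preferred burden: €142,000 + €19,230.77 = €161,230.77.

€161,231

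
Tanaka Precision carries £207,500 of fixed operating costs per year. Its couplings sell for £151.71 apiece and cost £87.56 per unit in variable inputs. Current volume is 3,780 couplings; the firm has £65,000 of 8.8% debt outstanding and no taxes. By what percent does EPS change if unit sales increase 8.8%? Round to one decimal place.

+72.9%

Total contribution margin = 3,780 × £64.15 = £242,487.00.
EBIT = £242,487.00 − £207,500 = £34,987.00.
After interest of £5,720.00, pre-tax earnings = £29,267.00.
Degree of combined leverage = contribution ÷ (EBIT − I) = £242,487.00 ÷ £29,267.00 = 8.2853.
%ΔEPS = DCL × %ΔSales = 8.2853 × +8.8% = +72.9%.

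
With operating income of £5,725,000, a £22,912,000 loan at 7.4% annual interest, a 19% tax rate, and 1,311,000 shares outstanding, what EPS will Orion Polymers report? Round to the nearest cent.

Interest = £1,695,488.00, so EBT = £5,725,000 − £1,695,488.00 = £4,029,512.00.
Net income = £4,029,512.00 × (1 − 0.19) = £3,263,904.72.
Per share: £3,263,904.72 / 1,311,000 shares = £2.49.

£2.49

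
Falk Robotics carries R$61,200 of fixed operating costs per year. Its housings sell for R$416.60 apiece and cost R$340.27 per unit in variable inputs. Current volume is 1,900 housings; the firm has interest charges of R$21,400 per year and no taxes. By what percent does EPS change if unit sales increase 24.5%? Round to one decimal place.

Contribution at this volume is 1,900 × R$76.33 = R$145,027.00.
Operating income = contribution − fixed costs = R$145,027.00 − R$61,200 = R$83,827.00.
Interest = R$21,400.00, so EBIT − I = R$62,427.00.
DCL = total CM / (EBIT − I) = R$145,027.00 / R$62,427.00 = 2.3231.
%ΔEPS = DCL × %ΔSales = 2.3231 × +24.5% = +56.9%.

+56.9%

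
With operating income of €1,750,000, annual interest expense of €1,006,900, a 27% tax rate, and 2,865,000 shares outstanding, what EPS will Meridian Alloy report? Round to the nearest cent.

Pre-tax income = €1,750,000 − €1,006,900.00 = €743,100.00.
After tax at 27%: net income = €743,100.00 × 0.73 = €542,463.00.
EPS = €542,463.00 ÷ 2,865,000 = €0.19.

€0.19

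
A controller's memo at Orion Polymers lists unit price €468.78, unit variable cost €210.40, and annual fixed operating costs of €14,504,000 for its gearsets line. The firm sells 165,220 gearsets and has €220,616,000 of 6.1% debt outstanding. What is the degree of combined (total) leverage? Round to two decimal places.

2.90

Total contribution margin = 165,220 × €258.38 = €42,689,543.60.
Operating income = contribution − fixed costs = €42,689,543.60 − €14,504,000 = €28,185,543.60. Interest = €13,457,576.00, so EBIT − I = €14,727,967.60.
Degree of total leverage = total CM / (EBIT − interest) = €42,689,543.60 / €14,727,967.60 = 2.8985.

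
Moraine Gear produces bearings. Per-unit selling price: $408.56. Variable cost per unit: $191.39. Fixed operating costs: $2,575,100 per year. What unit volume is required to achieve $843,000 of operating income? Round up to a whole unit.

15,740 bearings

Each unit contributes $408.56 − $191.39 = $217.17.
Need Q such that Q × $217.17 − $2,575,100 = $843,000, i.e. Q = $3,418,100 / $217.17 = 15,739.28 → 15,740.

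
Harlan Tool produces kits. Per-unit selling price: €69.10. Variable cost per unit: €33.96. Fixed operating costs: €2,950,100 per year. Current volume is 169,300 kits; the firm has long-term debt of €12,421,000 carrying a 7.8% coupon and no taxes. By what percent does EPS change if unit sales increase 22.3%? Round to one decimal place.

+65.3%

Contribution at this volume is 169,300 × €35.14 = €5,949,202.00.
Operating income = contribution − fixed costs = €5,949,202.00 − €2,950,100 = €2,999,102.00.
Interest = €968,838.00, so EBIT − I = €2,030,264.00.
Degree of combined leverage = contribution ÷ (EBIT − I) = €5,949,202.00 ÷ €2,030,264.00 = 2.9303.
%ΔEPS = DCL × %ΔSales = 2.9303 × +22.3% = +65.3%.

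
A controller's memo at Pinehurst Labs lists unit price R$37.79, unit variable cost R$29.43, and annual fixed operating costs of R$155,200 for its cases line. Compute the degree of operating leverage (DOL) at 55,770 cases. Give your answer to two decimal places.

1.50

At 55,770 units, contribution = 55,770 × R$8.36 = R$466,237.20.
EBIT = R$466,237.20 − R$155,200 = R$311,037.20.
Degree of operating leverage = R$466,237.20 / R$311,037.20 = 1.4990.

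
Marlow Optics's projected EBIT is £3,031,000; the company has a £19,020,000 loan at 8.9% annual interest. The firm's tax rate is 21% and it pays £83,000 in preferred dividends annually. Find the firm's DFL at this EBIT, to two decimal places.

Annual interest charges come to £1,692,780.00.
Preferred dividends grossed up pre-tax: £83,000 / (1 − 0.21) = £105,063.29.
DFL = EBIT ÷ [EBIT − I − D_p/(1−t)] = £3,031,000 ÷ [£3,031,000 − £1,692,780.00 − £105,063.29] = £3,031,000 ÷ £1,233,156.71 = 2.4579.

2.46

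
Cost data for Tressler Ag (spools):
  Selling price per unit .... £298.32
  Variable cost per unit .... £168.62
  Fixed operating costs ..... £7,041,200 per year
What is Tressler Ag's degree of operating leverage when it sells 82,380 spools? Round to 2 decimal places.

Total contribution margin = 82,380 × £129.70 = £10,684,686.00.
Operating income = contribution − fixed costs = £10,684,686.00 − £7,041,200 = £3,643,486.00.
So DOL = total CM / EBIT = £10,684,686.00 / £3,643,486.00 = 2.9325.

2.93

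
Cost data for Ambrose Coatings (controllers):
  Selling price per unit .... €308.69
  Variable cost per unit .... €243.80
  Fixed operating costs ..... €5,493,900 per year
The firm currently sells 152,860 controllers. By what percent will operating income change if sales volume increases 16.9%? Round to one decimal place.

At 152,860 units, contribution = 152,860 × €64.89 = €9,919,085.40.
EBIT = €9,919,085.40 − €5,493,900 = €4,425,185.40.
DOL = contribution ÷ EBIT = €9,919,085.40 ÷ €4,425,185.40 = 2.2415.
So EBIT moves 2.2415 × (+16.9%) = +37.9%.

+37.9%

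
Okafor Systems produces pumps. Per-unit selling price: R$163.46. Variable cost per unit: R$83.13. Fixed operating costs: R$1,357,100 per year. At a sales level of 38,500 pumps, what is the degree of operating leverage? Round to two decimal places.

Total contribution margin = 38,500 × R$80.33 = R$3,092,705.00.
EBIT = R$3,092,705.00 − R$1,357,100 = R$1,735,605.00.
So DOL = total CM / EBIT = R$3,092,705.00 / R$1,735,605.00 = 1.7819.

1.78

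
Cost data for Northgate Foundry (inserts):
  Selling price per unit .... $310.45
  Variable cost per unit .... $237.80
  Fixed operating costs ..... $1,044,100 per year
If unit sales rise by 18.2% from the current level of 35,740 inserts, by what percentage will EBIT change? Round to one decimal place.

Contribution at this volume is 35,740 × $72.65 = $2,596,511.00.
Subtracting fixed costs: EBIT = $2,596,511.00 − $1,044,100 = $1,552,411.00.
Degree of operating leverage = $2,596,511.00 / $1,552,411.00 = 1.6726.
%ΔEBIT = DOL × %ΔSales = 1.6726 × +18.2% = +30.4%.

+30.4%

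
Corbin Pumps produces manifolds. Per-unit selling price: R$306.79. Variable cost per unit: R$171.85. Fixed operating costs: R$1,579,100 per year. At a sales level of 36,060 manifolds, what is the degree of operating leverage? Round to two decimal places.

1.48

Total contribution margin = 36,060 × R$134.94 = R$4,865,936.40.
EBIT = R$4,865,936.40 − R$1,579,100 = R$3,286,836.40.
So DOL = total CM / EBIT = R$4,865,936.40 / R$3,286,836.40 = 1.4804.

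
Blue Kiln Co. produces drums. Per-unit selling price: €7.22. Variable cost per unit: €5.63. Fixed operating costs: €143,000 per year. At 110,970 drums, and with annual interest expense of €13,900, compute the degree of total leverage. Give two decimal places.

9.03

At 110,970 units, contribution = 110,970 × €1.59 = €176,442.30.
Subtracting fixed costs: EBIT = €176,442.30 − €143,000 = €33,442.30. Interest = €13,900.00, so EBIT − I = €19,542.30.
Degree of total leverage = total CM / (EBIT − interest) = €176,442.30 / €19,542.30 = 9.0287.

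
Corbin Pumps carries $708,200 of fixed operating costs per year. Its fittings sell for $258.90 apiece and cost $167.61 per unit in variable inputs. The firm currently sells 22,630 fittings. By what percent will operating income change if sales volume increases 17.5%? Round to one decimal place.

At 22,630 units, contribution = 22,630 × $91.29 = $2,065,892.70.
Subtracting fixed costs: EBIT = $2,065,892.70 − $708,200 = $1,357,692.70.
DOL = contribution ÷ EBIT = $2,065,892.70 ÷ $1,357,692.70 = 1.5216.
%ΔEBIT = DOL × %ΔSales = 1.5216 × +17.5% = +26.6%.

+26.6%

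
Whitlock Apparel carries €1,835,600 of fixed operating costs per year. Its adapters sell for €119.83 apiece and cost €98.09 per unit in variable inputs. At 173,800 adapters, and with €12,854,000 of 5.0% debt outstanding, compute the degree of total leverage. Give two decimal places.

2.91

Total contribution margin = 173,800 × €21.74 = €3,778,412.00.
Subtracting fixed costs: EBIT = €3,778,412.00 − €1,835,600 = €1,942,812.00. Interest = €642,700.00.
DOL = €3,778,412.00 ÷ €1,942,812.00 = 1.9448; DFL = €1,942,812.00 ÷ €1,300,112.00 = 1.4943.
DCL = DOL × DFL = 1.9448 × 1.4943 = 2.9061.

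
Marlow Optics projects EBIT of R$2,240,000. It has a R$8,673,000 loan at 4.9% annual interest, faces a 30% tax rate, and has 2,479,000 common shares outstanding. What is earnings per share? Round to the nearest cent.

Pre-tax income = R$2,240,000 − R$424,977.00 = R$1,815,023.00.
Net income = R$1,815,023.00 × (1 − 0.30) = R$1,270,516.10.
Per share: R$1,270,516.10 / 2,479,000 shares = R$0.51.

R$0.51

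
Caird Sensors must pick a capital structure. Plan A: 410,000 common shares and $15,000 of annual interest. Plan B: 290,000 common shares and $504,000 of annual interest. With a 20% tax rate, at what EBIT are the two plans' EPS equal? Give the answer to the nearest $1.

At indifference, (EBIT − 15,000)(1 − t)/410,000 = (EBIT − 504,000)(1 − t)/290,000.
Cancelling (1 − t) and cross-multiplying: 290,000·(EBIT − 15,000) = 410,000·(EBIT − 504,000).
Solving, EBIT = (504,000·410,000 − 15,000·290,000) / (410,000 − 290,000) = 202,290,000,000 / 120,000 = 1,685,750.00.

$1,685,750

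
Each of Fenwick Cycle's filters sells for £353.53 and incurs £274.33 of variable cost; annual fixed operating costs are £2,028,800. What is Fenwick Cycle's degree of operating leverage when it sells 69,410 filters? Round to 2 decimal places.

Contribution at this volume is 69,410 × £79.20 = £5,497,272.00.
EBIT = £5,497,272.00 − £2,028,800 = £3,468,472.00.
So DOL = total CM / EBIT = £5,497,272.00 / £3,468,472.00 = 1.5849.

1.58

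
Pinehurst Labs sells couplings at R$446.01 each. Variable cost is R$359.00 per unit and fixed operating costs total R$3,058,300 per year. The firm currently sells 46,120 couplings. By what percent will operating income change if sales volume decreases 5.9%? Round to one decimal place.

-24.8%

Contribution at this volume is 46,120 × R$87.01 = R$4,012,901.20.
EBIT = R$4,012,901.20 − R$3,058,300 = R$954,601.20.
Degree of operating leverage = R$4,012,901.20 / R$954,601.20 = 4.2037.
So EBIT moves 4.2037 × (-5.9%) = -24.8%.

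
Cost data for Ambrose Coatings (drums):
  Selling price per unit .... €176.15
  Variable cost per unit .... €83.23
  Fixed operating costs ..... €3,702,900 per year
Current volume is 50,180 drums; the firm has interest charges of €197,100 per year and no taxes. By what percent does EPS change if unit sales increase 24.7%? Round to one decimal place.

+151.0%

Total contribution margin = 50,180 × €92.92 = €4,662,725.60.
Operating income = contribution − fixed costs = €4,662,725.60 − €3,702,900 = €959,825.60.
Interest = €197,100.00, so EBIT − I = €762,725.60.
DCL = total CM / (EBIT − I) = €4,662,725.60 / €762,725.60 = 6.1132.
EPS therefore changes by 6.1132 × (+24.7%) = +151.0%.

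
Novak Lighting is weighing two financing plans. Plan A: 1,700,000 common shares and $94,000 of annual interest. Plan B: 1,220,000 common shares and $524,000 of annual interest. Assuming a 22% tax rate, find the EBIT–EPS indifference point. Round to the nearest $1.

$1,616,917

Set EPS_A = EPS_B: (EBIT − $94,000)(1 − 0.22) ÷ 1,700,000 = (EBIT − $524,000)(1 − 0.22) ÷ 1,220,000.
The (1 − t) factor cancels: (EBIT − 94,000) × 1,220,000 = (EBIT − 524,000) × 1,700,000.
Solving, EBIT = (524,000·1,700,000 − 94,000·1,220,000) / (1,700,000 − 1,220,000) = 776,120,000,000 / 480,000 = 1,616,916.67.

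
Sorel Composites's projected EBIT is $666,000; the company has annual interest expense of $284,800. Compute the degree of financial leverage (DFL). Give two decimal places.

Annual interest charges come to $284,800.00.
DFL = EBIT ÷ (EBIT − I) = $666,000 ÷ ($666,000 − $284,800.00) = $666,000 ÷ $381,200.00 = 1.7471.

1.75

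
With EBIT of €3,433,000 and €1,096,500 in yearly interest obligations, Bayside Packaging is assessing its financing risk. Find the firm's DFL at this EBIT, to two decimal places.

Annual interest charges come to €1,096,500.00.
Degree of financial leverage = EBIT / (EBIT − interest) = €3,433,000 / €2,336,500.00 = 1.4693.

1.47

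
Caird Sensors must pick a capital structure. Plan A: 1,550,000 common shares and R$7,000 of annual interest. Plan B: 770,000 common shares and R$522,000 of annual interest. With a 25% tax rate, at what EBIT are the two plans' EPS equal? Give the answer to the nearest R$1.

At indifference, (EBIT − 7,000)(1 − t)/1,550,000 = (EBIT − 522,000)(1 − t)/770,000.
Cancelling (1 − t) and cross-multiplying: 770,000·(EBIT − 7,000) = 1,550,000·(EBIT − 522,000).
EBIT × (1,550,000 − 770,000) = 522,000 × 1,550,000 − 7,000 × 770,000 = 803,710,000,000, so EBIT = 803,710,000,000 ÷ 780,000 = 1,030,397.44.

R$1,030,397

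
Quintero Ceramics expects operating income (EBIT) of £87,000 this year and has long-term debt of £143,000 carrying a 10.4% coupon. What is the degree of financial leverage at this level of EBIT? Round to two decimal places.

1.21

Interest = £14,872.00.
Degree of financial leverage = EBIT / (EBIT − interest) = £87,000 / £72,128.00 = 1.2062.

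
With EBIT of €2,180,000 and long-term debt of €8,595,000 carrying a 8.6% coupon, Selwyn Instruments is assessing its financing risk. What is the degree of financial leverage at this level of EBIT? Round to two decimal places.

Interest = €739,170.00.
DFL = EBIT ÷ (EBIT − I) = €2,180,000 ÷ (€2,180,000 − €739,170.00) = €2,180,000 ÷ €1,440,830.00 = 1.5130.

1.51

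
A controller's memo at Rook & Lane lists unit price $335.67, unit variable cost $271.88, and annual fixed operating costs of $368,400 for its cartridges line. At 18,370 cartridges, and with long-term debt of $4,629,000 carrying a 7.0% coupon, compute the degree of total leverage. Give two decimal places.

2.44

Contribution at this volume is 18,370 × $63.79 = $1,171,822.30.
Operating income = contribution − fixed costs = $1,171,822.30 − $368,400 = $803,422.30. Interest = $324,030.00, so EBIT − I = $479,392.30.
DCL = contribution ÷ (EBIT − I) = $1,171,822.30 ÷ $479,392.30 = 2.4444.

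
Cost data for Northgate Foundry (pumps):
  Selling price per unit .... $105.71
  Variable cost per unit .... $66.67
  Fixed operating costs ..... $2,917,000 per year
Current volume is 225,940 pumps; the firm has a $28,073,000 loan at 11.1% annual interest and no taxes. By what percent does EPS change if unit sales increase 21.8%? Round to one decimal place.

+69.0%

Total contribution margin = 225,940 × $39.04 = $8,820,697.60.
Operating income = contribution − fixed costs = $8,820,697.60 − $2,917,000 = $5,903,697.60.
After interest of $3,116,103.00, pre-tax earnings = $2,787,594.60.
Degree of combined leverage = contribution ÷ (EBIT − I) = $8,820,697.60 ÷ $2,787,594.60 = 3.1643.
EPS therefore changes by 3.1643 × (+21.8%) = +69.0%.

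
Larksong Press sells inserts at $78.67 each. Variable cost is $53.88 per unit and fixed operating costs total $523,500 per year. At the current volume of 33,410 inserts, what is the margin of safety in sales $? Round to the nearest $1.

Each unit contributes $78.67 − $53.88 = $24.79. Break-even units = $523,500 ÷ $24.79 = 21,117.39; break-even revenue = 21,117.39 × $78.67 = $1,661,304.76.
Current sales = 33,410 × $78.67 = $2,628,364.70.
Margin of safety = $2,628,364.70 − $1,661,304.76 = $967,060.

$967,060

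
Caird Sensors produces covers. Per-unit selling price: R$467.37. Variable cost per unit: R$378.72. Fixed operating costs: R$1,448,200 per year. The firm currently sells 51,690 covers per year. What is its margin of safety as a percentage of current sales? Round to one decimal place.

Unit CM = price − variable cost = R$467.37 − R$378.72 = R$88.65. Break-even units = R$1,448,200 ÷ R$88.65 = 16,336.15; break-even revenue = 16,336.15 × R$467.37 = R$7,635,028.02.
Current sales = 51,690 × R$467.37 = R$24,158,355.30.
Margin of safety = (R$24,158,355.30 − R$7,635,028.02) ÷ R$24,158,355.30 = 68.4%.

68.4%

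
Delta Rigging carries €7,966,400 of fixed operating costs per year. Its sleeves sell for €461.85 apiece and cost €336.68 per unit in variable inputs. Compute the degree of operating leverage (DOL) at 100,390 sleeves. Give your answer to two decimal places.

2.73

Total contribution margin = 100,390 × €125.17 = €12,565,816.30.
Operating income = contribution − fixed costs = €12,565,816.30 − €7,966,400 = €4,599,416.30.
So DOL = total CM / EBIT = €12,565,816.30 / €4,599,416.30 = 2.7320.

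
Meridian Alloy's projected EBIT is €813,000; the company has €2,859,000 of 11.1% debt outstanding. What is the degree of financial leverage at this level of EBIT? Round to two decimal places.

Interest = €317,349.00.
DFL = EBIT ÷ (EBIT − I) = €813,000 ÷ (€813,000 − €317,349.00) = €813,000 ÷ €495,651.00 = 1.6403.

1.64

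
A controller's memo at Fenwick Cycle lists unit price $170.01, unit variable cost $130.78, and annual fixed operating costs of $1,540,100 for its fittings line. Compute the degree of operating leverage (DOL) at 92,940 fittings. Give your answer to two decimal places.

Total contribution margin = 92,940 × $39.23 = $3,646,036.20.
Subtracting fixed costs: EBIT = $3,646,036.20 − $1,540,100 = $2,105,936.20.
DOL = contribution ÷ EBIT = $3,646,036.20 ÷ $2,105,936.20 = 1.7313.

1.73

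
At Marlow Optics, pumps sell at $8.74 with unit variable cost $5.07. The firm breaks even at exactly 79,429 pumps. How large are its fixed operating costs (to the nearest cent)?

Unit CM = price − variable cost = $8.74 − $5.07 = $3.67.
Fixed costs = break-even units × CM = 79,429 × $3.67 = $291,504.43.

$291,504.43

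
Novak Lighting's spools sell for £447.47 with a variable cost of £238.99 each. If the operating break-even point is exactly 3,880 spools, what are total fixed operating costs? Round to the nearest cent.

Each unit contributes £447.47 − £238.99 = £208.48.
Fixed costs = break-even units × CM = 3,880 × £208.48 = £808,902.40.

£808,902.40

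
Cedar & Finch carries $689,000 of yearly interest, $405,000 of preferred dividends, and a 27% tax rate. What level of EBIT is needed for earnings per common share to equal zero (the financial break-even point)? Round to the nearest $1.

Preferred dividends are paid after tax, so their pre-tax equivalent is $405,000 ÷ (1 − 0.27) = $554,794.52.
Financial break-even EBIT = interest + D_p ÷ (1 − t) = $689,000 + $554,794.52 = $1,243,794.52.

$1,243,795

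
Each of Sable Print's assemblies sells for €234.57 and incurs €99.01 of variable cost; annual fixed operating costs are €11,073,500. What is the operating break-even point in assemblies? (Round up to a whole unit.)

81,688 assemblies

Unit CM = price − variable cost = €234.57 − €99.01 = €135.56.
Break-even Q = €11,073,500 / €135.56 = 81,687.08 → 81,688 assemblies.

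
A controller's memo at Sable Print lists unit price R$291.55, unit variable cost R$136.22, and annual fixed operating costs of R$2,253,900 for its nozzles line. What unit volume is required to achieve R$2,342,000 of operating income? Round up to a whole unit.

Contribution margin per unit = R$291.55 − R$136.22 = R$155.33.
Need Q such that Q × R$155.33 − R$2,253,900 = R$2,342,000, i.e. Q = R$4,595,900 / R$155.33 = 29,587.97 → 29,588.

29,588 nozzles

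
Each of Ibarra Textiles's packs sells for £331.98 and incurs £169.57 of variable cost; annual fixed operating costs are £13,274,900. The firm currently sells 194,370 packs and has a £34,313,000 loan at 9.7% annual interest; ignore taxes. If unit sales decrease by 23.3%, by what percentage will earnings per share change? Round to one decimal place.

-49.2%

Total contribution margin = 194,370 × £162.41 = £31,567,631.70.
Subtracting fixed costs: EBIT = £31,567,631.70 − £13,274,900 = £18,292,731.70.
Interest = £3,328,361.00, so EBIT − I = £14,964,370.70.
Degree of combined leverage = contribution ÷ (EBIT − I) = £31,567,631.70 ÷ £14,964,370.70 = 2.1095.
EPS therefore changes by 2.1095 × (-23.3%) = -49.2%.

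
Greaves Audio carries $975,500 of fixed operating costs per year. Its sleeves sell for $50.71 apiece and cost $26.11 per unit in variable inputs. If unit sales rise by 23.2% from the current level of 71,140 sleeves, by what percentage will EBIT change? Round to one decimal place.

+52.4%

Contribution at this volume is 71,140 × $24.60 = $1,750,044.00.
EBIT = $1,750,044.00 − $975,500 = $774,544.00.
Degree of operating leverage = $1,750,044.00 / $774,544.00 = 2.2595.
So EBIT moves 2.2595 × (+23.2%) = +52.4%.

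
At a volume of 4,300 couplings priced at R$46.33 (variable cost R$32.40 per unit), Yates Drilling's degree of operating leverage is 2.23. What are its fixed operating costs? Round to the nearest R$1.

Total contribution margin = 4,300 × R$13.93 = R$59,899.00.
Since DOL = CM ÷ EBIT, EBIT = R$59,899.00 ÷ 2.23 = R$26,860.54.
And FC = contribution − EBIT = R$59,899.00 − R$26,860.54 = R$33,038.

R$33,038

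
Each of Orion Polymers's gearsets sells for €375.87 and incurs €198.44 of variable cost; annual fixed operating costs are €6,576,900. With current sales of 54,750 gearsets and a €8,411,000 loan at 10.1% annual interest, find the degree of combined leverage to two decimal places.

4.25

Contribution at this volume is 54,750 × €177.43 = €9,714,292.50.
Operating income = contribution − fixed costs = €9,714,292.50 − €6,576,900 = €3,137,392.50. Interest = €849,511.00, so EBIT − I = €2,287,881.50.
Degree of total leverage = total CM / (EBIT − interest) = €9,714,292.50 / €2,287,881.50 = 4.2460.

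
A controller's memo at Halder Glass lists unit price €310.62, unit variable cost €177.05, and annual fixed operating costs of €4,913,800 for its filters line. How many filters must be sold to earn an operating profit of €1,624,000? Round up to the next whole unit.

Contribution margin per unit = €310.62 − €177.05 = €133.57.
Need Q such that Q × €133.57 − €4,913,800 = €1,624,000, i.e. Q = €6,537,800 / €133.57 = 48,946.62 → 48,947.

48,947 filters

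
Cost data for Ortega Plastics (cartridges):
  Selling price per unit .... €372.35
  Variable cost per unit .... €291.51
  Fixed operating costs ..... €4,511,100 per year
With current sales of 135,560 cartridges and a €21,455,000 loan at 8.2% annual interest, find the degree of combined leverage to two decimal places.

2.34

Total contribution margin = 135,560 × €80.84 = €10,958,670.40.
EBIT = €10,958,670.40 − €4,511,100 = €6,447,570.40. Interest = €1,759,310.00, so EBIT − I = €4,688,260.40.
Degree of total leverage = total CM / (EBIT − interest) = €10,958,670.40 / €4,688,260.40 = 2.3375.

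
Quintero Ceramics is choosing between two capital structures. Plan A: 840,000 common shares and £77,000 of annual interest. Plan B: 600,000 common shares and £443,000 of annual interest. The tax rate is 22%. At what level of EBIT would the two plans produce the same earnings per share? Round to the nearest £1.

At indifference, (EBIT − 77,000)(1 − t)/840,000 = (EBIT − 443,000)(1 − t)/600,000.
The (1 − t) factor cancels: (EBIT − 77,000) × 600,000 = (EBIT − 443,000) × 840,000.
EBIT × (840,000 − 600,000) = 443,000 × 840,000 − 77,000 × 600,000 = 325,920,000,000, so EBIT = 325,920,000,000 ÷ 240,000 = 1,358,000.00.

£1,358,000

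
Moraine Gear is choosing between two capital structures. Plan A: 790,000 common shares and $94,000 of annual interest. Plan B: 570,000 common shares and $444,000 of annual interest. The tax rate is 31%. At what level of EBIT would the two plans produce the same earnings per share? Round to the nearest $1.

At indifference, (EBIT − 94,000)(1 − t)/790,000 = (EBIT − 444,000)(1 − t)/570,000.
The (1 − t) factor cancels: (EBIT − 94,000) × 570,000 = (EBIT − 444,000) × 790,000.
Solving, EBIT = (444,000·790,000 − 94,000·570,000) / (790,000 − 570,000) = 297,180,000,000 / 220,000 = 1,350,818.18.

$1,350,818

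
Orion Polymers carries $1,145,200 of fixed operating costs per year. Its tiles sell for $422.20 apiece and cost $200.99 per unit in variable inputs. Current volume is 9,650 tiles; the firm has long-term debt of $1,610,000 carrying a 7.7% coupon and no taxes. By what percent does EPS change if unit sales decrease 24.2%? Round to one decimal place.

-59.7%

At 9,650 units, contribution = 9,650 × $221.21 = $2,134,676.50.
Subtracting fixed costs: EBIT = $2,134,676.50 − $1,145,200 = $989,476.50.
Interest = $123,970.00, so EBIT − I = $865,506.50.
Degree of combined leverage = contribution ÷ (EBIT − I) = $2,134,676.50 ÷ $865,506.50 = 2.4664.
EPS therefore changes by 2.4664 × (-24.2%) = -59.7%.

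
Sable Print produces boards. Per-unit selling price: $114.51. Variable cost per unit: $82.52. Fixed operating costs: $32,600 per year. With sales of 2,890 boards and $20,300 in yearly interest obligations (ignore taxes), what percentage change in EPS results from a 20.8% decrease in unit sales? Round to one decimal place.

-48.6%

At 2,890 units, contribution = 2,890 × $31.99 = $92,451.10.
Operating income = contribution − fixed costs = $92,451.10 − $32,600 = $59,851.10.
After interest of $20,300.00, pre-tax earnings = $39,551.10.
Degree of combined leverage = contribution ÷ (EBIT − I) = $92,451.10 ÷ $39,551.10 = 2.3375.
%ΔEPS = DCL × %ΔSales = 2.3375 × -20.8% = -48.6%.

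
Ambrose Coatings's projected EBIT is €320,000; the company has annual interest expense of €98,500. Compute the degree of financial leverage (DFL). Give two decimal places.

1.44

Annual interest charges come to €98,500.00.
DFL = EBIT ÷ (EBIT − I) = €320,000 ÷ (€320,000 − €98,500.00) = €320,000 ÷ €221,500.00 = 1.4447.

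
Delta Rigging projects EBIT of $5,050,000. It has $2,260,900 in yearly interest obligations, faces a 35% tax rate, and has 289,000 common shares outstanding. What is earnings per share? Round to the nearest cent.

Interest = $2,260,900.00, so EBT = $5,050,000 − $2,260,900.00 = $2,789,100.00.
Net income = $2,789,100.00 × (1 − 0.35) = $1,812,915.00.
EPS = $1,812,915.00 ÷ 289,000 = $6.27.

$6.27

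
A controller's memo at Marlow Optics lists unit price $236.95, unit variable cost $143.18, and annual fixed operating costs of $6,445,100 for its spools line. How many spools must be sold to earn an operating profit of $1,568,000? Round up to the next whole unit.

85,455 spools

Contribution margin per unit = $236.95 − $143.18 = $93.77.
Units = (FC + target) / CM = ($6,445,100 + $1,568,000) / $93.77 = 85,454.84, so 85,455 spools.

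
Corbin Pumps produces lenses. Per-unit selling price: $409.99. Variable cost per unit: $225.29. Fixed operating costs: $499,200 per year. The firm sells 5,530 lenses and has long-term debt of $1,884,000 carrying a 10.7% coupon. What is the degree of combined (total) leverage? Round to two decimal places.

Total contribution margin = 5,530 × $184.70 = $1,021,391.00.
Subtracting fixed costs: EBIT = $1,021,391.00 − $499,200 = $522,191.00. Interest = $201,588.00, so EBIT − I = $320,603.00.
DCL = contribution ÷ (EBIT − I) = $1,021,391.00 ÷ $320,603.00 = 3.1858.

3.19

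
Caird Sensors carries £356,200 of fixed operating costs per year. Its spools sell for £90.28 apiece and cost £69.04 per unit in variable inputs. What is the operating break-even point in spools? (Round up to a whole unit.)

Contribution margin per unit = £90.28 − £69.04 = £21.24.
Units to break even: £356,200 ÷ £21.24 = 16,770.24, rounded up to 16,771.

16,771 spools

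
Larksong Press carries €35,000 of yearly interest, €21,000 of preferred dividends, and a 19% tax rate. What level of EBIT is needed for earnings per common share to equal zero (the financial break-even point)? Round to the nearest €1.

Preferred dividends are paid after tax, so their pre-tax equivalent is €21,000 ÷ (1 − 0.19) = €25,925.93.
EPS = 0 when EBIT covers interest plus the pre-tax preferred burden: €35,000 + €25,925.93 = €60,925.93.

€60,926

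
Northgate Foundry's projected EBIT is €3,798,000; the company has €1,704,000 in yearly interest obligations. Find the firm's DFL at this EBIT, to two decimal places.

1.81

Interest = €1,704,000.00.
Degree of financial leverage = EBIT / (EBIT − interest) = €3,798,000 / €2,094,000.00 = 1.8138.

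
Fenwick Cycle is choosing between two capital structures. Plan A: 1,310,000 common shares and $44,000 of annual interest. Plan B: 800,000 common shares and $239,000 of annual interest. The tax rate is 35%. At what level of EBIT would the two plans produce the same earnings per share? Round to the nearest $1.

Set EPS_A = EPS_B: (EBIT − $44,000)(1 − 0.35) ÷ 1,310,000 = (EBIT − $239,000)(1 − 0.35) ÷ 800,000.
The (1 − t) factor cancels: (EBIT − 44,000) × 800,000 = (EBIT − 239,000) × 1,310,000.
Solving, EBIT = (239,000·1,310,000 − 44,000·800,000) / (1,310,000 − 800,000) = 277,890,000,000 / 510,000 = 544,882.35.

$544,882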